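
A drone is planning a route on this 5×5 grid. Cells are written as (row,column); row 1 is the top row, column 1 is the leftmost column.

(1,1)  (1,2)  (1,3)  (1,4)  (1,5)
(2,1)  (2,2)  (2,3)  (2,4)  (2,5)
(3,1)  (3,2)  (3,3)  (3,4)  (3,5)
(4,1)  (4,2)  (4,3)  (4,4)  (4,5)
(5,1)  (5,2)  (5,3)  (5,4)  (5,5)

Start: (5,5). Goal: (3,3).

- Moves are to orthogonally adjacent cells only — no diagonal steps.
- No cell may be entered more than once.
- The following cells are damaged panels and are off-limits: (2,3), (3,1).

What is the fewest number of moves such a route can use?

4

The Manhattan distance from (5,5) to (3,3) is |5−3| + |5−3| = 4, so at least 4 moves are needed.
A route of 4 moves achieves this: (5,5) → (4,5) → (3,5) → (3,4) → (3,3).
Since 4 matches the lower bound, it is optimal.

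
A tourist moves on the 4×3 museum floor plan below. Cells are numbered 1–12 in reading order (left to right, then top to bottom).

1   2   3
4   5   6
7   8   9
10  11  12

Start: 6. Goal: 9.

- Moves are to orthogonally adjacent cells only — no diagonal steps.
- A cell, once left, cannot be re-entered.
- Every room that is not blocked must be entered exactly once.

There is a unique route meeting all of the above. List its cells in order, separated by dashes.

6 - 3 - 2 - 1 - 4 - 5 - 8 - 7 - 10 - 11 - 12 - 9

Need to visit all 12 open cells exactly once, starting at 6 and ending at 9.
Cell 12 has only two open neighbours (9 and 11), so the path must pass straight through it: one of those is the cell it's entered from and the other is where it exits.
Route from 6: up 1 to 3, left 2 to 1, down 1 to 4, right 1 to 5, down 1 to 8, left 1 to 7, down 1 to 10, right 2 to 12, up 1 to 9 — 11 moves in all.
Check: all 12 open cells covered.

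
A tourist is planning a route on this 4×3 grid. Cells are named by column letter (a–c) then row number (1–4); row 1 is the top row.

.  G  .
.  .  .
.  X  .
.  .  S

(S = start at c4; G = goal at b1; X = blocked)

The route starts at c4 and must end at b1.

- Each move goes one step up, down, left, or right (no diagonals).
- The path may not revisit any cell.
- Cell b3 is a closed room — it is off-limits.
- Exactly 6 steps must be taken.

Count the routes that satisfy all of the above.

3

Need simple routes of exactly 6 moves from c4 to b1 (Manhattan distance 4, so 1 moves are spent on a detour and 1 undoing it).
Enumerating: c4 c3 c2 b2 a2 a1 b1 | c4 b4 a4 a3 a2 a1 b1 | c4 b4 a4 a3 a2 b2 b1.
That gives 3 routes.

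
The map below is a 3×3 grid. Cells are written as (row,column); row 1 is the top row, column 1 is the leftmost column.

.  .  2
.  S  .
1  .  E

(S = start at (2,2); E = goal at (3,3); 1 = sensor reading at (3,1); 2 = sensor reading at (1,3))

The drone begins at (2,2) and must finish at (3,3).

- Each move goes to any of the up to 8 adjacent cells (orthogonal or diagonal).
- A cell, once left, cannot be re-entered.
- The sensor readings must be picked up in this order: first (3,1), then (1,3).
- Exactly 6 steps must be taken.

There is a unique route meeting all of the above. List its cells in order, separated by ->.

(2,2) -> (3,1) -> (2,1) -> (1,2) -> (1,3) -> (2,3) -> (3,3)

The waypoints must appear in the order (3,1), (1,3), with no cell reused.
Route from (2,2): down-left 1 to (3,1), up 1 to (2,1), up-right 1 to (1,2), right 1 to (1,3), down 2 to (3,3) — 6 moves in all.
Check: order respected (1 at step 1, 2 at step 4); 6 moves as required.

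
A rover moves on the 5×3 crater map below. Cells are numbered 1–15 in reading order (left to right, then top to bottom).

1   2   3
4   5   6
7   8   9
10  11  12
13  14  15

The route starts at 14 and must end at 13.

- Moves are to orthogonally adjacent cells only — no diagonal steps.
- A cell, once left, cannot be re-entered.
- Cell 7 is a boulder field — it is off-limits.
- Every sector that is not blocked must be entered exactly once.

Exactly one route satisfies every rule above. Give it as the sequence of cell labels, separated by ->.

14 -> 15 -> 12 -> 9 -> 6 -> 3 -> 2 -> 1 -> 4 -> 5 -> 8 -> 11 -> 10 -> 13

Need to visit all 14 open cells exactly once, starting at 14 and ending at 13.
Cell 10 has only two open neighbours (13 and 11), so the path must pass straight through it: one of those is the cell it's entered from and the other is where it exits.
Route from 14: right 1 to 15, up 4 to 3, left 2 to 1, down 1 to 4, right 1 to 5, down 2 to 11, left 1 to 10, down 1 to 13 — 13 moves in all.
Check: all 14 open cells covered.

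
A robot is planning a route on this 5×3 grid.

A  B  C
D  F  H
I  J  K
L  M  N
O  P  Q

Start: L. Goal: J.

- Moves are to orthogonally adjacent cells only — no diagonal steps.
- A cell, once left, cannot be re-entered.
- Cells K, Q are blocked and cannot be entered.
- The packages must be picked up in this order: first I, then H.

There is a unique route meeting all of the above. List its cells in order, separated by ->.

L -> I -> D -> A -> B -> C -> H -> F -> J

The waypoints must appear in the order I, H, with no cell reused.
Route from L: 3× up (reaching A), 2× right (reaching C), down to H, left to F, down to J — 8 moves in all.
Check: order respected (I at step 1, H at step 6).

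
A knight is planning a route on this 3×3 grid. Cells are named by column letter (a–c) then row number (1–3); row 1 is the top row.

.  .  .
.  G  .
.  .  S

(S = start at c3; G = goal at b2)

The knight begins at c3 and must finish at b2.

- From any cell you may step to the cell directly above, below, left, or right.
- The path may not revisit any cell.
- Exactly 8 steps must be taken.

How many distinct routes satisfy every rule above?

Need simple routes of exactly 8 moves from c3 to b2 (Manhattan distance 2, so 3 moves are spent on a detour and 3 undoing it).
Enumerating: c3 c2 c1 b1 a1 a2 a3 b3 b2 | c3 b3 a3 a2 a1 b1 c1 c2 b2.
That gives 2 routes.

2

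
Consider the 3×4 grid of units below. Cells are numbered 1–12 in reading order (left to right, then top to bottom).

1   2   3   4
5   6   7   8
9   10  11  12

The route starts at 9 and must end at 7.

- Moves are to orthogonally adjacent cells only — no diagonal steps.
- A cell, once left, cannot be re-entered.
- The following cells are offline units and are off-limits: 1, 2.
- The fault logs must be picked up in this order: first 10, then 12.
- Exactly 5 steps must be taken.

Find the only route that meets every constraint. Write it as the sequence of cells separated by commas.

The waypoints must appear in the order 10, 12, with no cell reused.
Route from 9: 3× right (reaching 12), up to 8, left to 7 — 5 moves in all.
Check: order respected (10 at step 1, 12 at step 3); 5 moves as required.

9, 10, 11, 12, 8, 7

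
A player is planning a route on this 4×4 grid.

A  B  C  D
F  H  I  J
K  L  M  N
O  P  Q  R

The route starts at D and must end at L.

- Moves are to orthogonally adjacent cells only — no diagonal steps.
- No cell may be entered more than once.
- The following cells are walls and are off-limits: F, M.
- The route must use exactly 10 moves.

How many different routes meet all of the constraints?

Need simple routes of exactly 10 moves from D to L (Manhattan distance 4, so 3 moves are spent on a detour and 3 undoing it).
Enumerating: D C I J N R Q P O K L | D C B H I J N R Q P L.
That gives 2 routes.

2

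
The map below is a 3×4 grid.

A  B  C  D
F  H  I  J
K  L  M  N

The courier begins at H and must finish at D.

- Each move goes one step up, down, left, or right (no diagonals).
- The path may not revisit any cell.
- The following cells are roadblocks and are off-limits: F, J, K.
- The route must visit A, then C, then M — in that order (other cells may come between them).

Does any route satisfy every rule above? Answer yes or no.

A must be visited but has only one open neighbour (B), and it is neither the start nor the goal — the route would have to enter and leave through B, re-entering it.

no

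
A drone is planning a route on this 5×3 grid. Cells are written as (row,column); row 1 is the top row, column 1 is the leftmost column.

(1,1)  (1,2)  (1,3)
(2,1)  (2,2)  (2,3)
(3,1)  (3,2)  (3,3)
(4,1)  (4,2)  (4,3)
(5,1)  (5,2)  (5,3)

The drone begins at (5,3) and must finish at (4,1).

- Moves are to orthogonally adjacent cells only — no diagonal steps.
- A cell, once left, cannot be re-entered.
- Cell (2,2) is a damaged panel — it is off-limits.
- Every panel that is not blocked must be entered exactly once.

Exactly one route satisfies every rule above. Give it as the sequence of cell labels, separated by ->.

Need to visit all 14 open cells exactly once, starting at (5,3) and ending at (4,1).
Cell (2,1) has only two open neighbours ((1,1) and (3,1)), so the path must pass straight through it: one of those is the cell it's entered from and the other is where it exits.
Route from (5,3): up 4 to (1,3), left 2 to (1,1), down 2 to (3,1), right 1 to (3,2), down 2 to (5,2), left 1 to (5,1), up 1 to (4,1) — 13 moves in all.
Check: all 14 open cells covered.

(5,3) -> (4,3) -> (3,3) -> (2,3) -> (1,3) -> (1,2) -> (1,1) -> (2,1) -> (3,1) -> (3,2) -> (4,2) -> (5,2) -> (5,1) -> (4,1)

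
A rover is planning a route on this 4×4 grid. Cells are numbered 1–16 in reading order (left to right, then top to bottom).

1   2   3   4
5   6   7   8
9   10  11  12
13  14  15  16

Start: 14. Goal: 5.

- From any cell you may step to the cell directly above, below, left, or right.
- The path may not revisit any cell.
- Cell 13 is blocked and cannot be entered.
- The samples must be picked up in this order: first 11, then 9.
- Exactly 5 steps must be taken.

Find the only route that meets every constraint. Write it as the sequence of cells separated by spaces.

14 15 11 10 9 5

The waypoints must appear in the order 11, 9, with no cell reused.
Route from 14: right 1 to 15, up 1 to 11, left 2 to 9, up 1 to 5 — 5 moves in all.
Check: order respected (11 at step 2, 9 at step 4); 5 moves as required.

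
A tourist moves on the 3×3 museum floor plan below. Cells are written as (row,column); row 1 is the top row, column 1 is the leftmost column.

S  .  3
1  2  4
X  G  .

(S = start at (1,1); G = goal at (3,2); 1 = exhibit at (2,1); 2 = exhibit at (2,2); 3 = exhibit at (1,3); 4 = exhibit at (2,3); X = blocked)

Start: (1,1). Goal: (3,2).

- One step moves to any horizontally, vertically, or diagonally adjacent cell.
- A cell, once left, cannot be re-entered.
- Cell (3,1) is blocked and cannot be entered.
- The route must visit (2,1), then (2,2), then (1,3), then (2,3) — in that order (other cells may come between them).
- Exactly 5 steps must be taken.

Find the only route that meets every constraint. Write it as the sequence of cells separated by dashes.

(1,1) - (2,1) - (2,2) - (1,3) - (2,3) - (3,2)

The waypoints must appear in the order (2,1), (2,2), (1,3), (2,3), with no cell reused.
Route from (1,1): down 1 to (2,1), right 1 to (2,2), up-right 1 to (1,3), down 1 to (2,3), down-left 1 to (3,2) — 5 moves in all.
Check: order respected (1 at step 1, 2 at step 2, 3 at step 3, 4 at step 4); 5 moves as required.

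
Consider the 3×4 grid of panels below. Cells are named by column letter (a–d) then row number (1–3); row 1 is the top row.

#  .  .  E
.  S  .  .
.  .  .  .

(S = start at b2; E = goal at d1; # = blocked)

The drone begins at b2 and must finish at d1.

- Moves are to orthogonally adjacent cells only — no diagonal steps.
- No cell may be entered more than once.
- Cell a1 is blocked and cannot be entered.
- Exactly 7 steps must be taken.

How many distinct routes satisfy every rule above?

Need simple routes of exactly 7 moves from b2 to d1 (Manhattan distance 3, so 2 moves are spent on a detour and 2 undoing it).
Enumerating: b2 b1 c1 c2 c3 d3 d2 d1 | b2 b3 c3 d3 d2 c2 c1 d1 | b2 a2 a3 b3 c3 c2 c1 d1 | b2 a2 a3 b3 c3 c2 d2 d1 | b2 a2 a3 b3 c3 d3 d2 d1.
That gives 5 routes.

5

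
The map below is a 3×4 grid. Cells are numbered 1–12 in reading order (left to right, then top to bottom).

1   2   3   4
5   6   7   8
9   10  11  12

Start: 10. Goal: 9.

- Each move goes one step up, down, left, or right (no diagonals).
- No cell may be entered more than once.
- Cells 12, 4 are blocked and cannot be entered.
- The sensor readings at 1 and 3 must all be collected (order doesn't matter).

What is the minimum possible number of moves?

Any route passes through 1 and 3 in some order between 10 and 9. Summing Manhattan distances along each leg and taking the cheapest ordering (10 → 3 → 1 → 9) gives a lower bound of 3 + 2 + 2 = 7 moves.
A route of 7 moves achieves this: 10 → 6 → 7 → 3 → 2 → 1 → 5 → 9.
Since 7 matches the lower bound, it is optimal.

7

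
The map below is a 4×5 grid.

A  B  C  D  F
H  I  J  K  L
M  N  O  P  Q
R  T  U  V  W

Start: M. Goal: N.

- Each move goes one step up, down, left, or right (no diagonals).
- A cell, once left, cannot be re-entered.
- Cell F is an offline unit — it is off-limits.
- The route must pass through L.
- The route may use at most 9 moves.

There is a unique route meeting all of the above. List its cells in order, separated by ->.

M -> H -> I -> J -> K -> L -> Q -> P -> O -> N

The 9-move cap with required stops at L leaves no slack for detours.
Route from M: up 1 to H, right 4 to L, down 1 to Q, left 3 to N — 9 moves in all.
Check: all required cells visited; 9 ≤ 9 moves.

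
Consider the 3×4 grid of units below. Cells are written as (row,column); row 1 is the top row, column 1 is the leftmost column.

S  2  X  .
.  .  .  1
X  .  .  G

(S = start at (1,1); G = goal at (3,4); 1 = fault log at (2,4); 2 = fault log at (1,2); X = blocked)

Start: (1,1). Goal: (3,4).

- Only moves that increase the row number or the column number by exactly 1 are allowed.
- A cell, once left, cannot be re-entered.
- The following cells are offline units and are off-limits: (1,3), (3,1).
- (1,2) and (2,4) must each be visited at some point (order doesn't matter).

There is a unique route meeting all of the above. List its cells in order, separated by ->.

(1,1) -> (1,2) -> (2,2) -> (2,3) -> (2,4) -> (3,4)

Moves only go right or down, so the column and row indices never decrease.
Route from (1,1): right to (1,2), down to (2,2), 2× right (reaching (2,4)), down to (3,4) — 5 moves in all.
Check: all required cells visited.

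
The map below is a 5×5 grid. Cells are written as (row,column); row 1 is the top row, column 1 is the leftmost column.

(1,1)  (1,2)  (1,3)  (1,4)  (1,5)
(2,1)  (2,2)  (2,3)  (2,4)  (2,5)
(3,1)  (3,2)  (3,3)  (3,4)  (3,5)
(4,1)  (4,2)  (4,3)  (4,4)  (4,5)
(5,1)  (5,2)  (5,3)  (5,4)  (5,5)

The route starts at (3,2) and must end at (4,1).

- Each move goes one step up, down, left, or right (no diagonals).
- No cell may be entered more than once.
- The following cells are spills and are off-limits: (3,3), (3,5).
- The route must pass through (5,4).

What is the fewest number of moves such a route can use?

8

Any route passes through (5,4) somewhere between (3,2) and (4,1). Summing Manhattan distances along the two legs ((3,2) → (5,4) → (4,1)) gives a lower bound of 4 + 4 = 8 moves.
A route of 8 moves achieves this: (3,2) → (4,2) → (4,3) → (4,4) → (5,4) → (5,3) → (5,2) → (5,1) → (4,1).
Since 8 matches the lower bound, it is optimal.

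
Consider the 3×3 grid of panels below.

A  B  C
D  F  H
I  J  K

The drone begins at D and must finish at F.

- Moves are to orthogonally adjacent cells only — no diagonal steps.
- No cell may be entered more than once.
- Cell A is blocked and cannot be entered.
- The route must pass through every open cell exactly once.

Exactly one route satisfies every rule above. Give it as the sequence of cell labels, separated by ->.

D -> I -> J -> K -> H -> C -> B -> F

Need to visit all 8 open cells exactly once, starting at D and ending at F.
Route from D: down to I, 2× right (reaching K), 2× up (reaching C), left to B, down to F — 7 moves in all.
Check: all 8 open cells covered.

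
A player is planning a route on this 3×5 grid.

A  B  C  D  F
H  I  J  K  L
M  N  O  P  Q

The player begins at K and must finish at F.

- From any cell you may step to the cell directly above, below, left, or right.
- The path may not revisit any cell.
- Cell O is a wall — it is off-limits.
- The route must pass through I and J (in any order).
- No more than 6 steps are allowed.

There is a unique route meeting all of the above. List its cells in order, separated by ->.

The budget equals the shortest possible length, so every move has to be on a shortest route through the required cells.
Route from K: 2× left (reaching I), up to B, 3× right (reaching F) — 6 moves in all.
Check: all required cells visited; 6 ≤ 6 moves.

K -> J -> I -> B -> C -> D -> F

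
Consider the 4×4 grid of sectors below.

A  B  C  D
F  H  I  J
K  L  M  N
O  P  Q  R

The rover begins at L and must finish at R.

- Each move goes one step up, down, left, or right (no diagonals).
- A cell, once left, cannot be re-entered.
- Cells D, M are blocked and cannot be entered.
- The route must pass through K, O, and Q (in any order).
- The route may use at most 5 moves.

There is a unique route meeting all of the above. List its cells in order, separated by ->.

The budget equals the shortest possible length, so every move has to be on a shortest route through the required cells.
Route from L: left to K, down to O, 3× right (reaching R) — 5 moves in all.
Check: all required cells visited; 5 ≤ 5 moves.

L -> K -> O -> P -> Q -> R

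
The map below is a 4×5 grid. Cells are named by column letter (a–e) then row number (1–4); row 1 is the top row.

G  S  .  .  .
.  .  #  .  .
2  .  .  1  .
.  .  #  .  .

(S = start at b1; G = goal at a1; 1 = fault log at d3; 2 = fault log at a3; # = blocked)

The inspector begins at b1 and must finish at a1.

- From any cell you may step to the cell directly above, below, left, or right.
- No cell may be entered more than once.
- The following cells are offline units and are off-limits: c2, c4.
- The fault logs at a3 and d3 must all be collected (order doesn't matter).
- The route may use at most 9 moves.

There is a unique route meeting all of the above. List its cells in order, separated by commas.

b1, c1, d1, d2, d3, c3, b3, a3, a2, a1

The budget equals the shortest possible length, so every move has to be on a shortest route through the required cells.
Route from b1: 2× right (reaching d1), 2× down (reaching d3), 3× left (reaching a3), 2× up (reaching a1) — 9 moves in all.
Check: all required cells visited; 9 ≤ 9 moves.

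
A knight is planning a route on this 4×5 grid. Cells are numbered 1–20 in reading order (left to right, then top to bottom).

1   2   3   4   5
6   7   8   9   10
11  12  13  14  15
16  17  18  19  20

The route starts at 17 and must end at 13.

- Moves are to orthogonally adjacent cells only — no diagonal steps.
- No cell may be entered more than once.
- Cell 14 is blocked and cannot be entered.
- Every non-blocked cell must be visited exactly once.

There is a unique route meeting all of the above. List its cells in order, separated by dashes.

Need to visit all 19 open cells exactly once, starting at 17 and ending at 13.
Cell 15 has only two open neighbours (10 and 20), so the path must pass straight through it: one of those is the cell it's entered from and the other is where it exits.
Route from 17: left 1 to 16, up 1 to 11, right 1 to 12, up 1 to 7, left 1 to 6, up 1 to 1, right 2 to 3, down 1 to 8, right 1 to 9, up 1 to 4, right 1 to 5, down 3 to 20, left 2 to 18, up 1 to 13 — 18 moves in all.
Check: all 19 open cells covered.

17 - 16 - 11 - 12 - 7 - 6 - 1 - 2 - 3 - 8 - 9 - 4 - 5 - 10 - 15 - 20 - 19 - 18 - 13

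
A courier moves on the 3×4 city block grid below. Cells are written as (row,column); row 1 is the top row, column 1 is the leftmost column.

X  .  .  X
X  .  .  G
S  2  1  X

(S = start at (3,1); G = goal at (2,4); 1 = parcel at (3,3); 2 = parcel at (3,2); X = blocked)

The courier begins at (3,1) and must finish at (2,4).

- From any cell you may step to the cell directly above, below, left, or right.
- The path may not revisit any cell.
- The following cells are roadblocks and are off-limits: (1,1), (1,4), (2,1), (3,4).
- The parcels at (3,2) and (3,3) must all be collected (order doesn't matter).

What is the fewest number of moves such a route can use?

Any route passes through (3,2) and (3,3) in some order between (3,1) and (2,4). Summing Manhattan distances along each leg and taking the cheapest ordering ((3,1) → (3,2) → (3,3) → (2,4)) gives a lower bound of 1 + 1 + 2 = 4 moves.
A route of 4 moves achieves this: (3,1) → (3,2) → (3,3) → (2,3) → (2,4).
Since 4 matches the lower bound, it is optimal.

4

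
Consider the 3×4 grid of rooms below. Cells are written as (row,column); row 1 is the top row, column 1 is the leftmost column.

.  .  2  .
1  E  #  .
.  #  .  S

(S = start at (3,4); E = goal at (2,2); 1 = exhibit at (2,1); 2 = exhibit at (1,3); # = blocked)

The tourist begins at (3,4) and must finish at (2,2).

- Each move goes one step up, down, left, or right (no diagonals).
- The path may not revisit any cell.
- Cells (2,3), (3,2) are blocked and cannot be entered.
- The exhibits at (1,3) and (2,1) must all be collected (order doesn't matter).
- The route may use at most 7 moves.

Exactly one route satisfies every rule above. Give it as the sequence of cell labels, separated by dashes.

(3,4) - (2,4) - (1,4) - (1,3) - (1,2) - (1,1) - (2,1) - (2,2)

Any route must reach (1,3) and (2,1) and still end at (2,2) within 7 moves, so the order of the required stops is forced.
Route from (3,4): up 2 to (1,4), left 3 to (1,1), down 1 to (2,1), right 1 to (2,2) — 7 moves in all.
Check: all required cells visited; 7 ≤ 7 moves.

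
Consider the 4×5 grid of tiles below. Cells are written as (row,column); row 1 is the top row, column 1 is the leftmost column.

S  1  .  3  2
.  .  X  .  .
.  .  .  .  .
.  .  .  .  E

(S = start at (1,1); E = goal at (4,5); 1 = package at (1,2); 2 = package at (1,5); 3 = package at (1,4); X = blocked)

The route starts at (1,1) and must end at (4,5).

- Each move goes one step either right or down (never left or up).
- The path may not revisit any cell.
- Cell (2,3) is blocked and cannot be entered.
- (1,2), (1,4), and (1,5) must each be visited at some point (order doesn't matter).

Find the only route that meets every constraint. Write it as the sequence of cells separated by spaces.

(1,1) (1,2) (1,3) (1,4) (1,5) (2,5) (3,5) (4,5)

Moves only go right or down, so the column and row indices never decrease.
Route from (1,1): 4× right (reaching (1,5)), 3× down (reaching (4,5)) — 7 moves in all.
Check: all required cells visited.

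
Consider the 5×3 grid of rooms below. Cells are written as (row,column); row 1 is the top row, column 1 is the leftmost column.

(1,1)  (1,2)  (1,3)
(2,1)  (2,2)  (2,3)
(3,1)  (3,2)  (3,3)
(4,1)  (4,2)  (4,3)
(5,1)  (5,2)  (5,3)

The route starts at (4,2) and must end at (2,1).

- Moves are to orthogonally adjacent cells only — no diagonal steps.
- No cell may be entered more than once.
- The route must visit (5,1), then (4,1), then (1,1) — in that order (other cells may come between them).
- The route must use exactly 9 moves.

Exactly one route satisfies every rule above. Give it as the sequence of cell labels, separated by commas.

(4,2), (5,2), (5,1), (4,1), (3,1), (3,2), (2,2), (1,2), (1,1), (2,1)

The waypoints must appear in the order (5,1), (4,1), (1,1), with no cell reused.
Route from (4,2): down 1 to (5,2), left 1 to (5,1), up 2 to (3,1), right 1 to (3,2), up 2 to (1,2), left 1 to (1,1), down 1 to (2,1) — 9 moves in all.
Check: order respected ((5,1) at step 2, (4,1) at step 3, (1,1) at step 8); 9 moves as required.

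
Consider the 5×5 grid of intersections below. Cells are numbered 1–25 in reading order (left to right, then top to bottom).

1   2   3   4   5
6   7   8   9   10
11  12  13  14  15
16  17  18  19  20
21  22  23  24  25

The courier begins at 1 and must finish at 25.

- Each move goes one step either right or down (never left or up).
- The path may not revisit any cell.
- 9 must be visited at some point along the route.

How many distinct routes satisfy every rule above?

16

A right/down-only route from 1 to 25 makes exactly 4 down-moves and 4 right-moves in some order.
With no other constraints that would be C(8,4) = 70 routes.
Split at 9 and multiply the segment counts: 1→9: 4; 9→25: 4; product = 16.
That gives 16 routes.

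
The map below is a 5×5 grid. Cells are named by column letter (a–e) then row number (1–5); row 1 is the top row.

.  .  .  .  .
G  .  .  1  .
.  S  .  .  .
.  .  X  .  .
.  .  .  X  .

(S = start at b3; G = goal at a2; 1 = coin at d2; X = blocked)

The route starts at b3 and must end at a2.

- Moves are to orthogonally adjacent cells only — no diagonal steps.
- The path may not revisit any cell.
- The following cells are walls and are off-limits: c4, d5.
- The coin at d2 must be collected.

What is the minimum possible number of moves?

Any route passes through d2 somewhere between b3 and a2. Summing Manhattan distances along the two legs (b3 → d2 → a2) gives a lower bound of 3 + 3 = 6 moves.
A route of 6 moves achieves this: b3 → c3 → d3 → d2 → c2 → b2 → a2.
Since 6 matches the lower bound, it is optimal.

6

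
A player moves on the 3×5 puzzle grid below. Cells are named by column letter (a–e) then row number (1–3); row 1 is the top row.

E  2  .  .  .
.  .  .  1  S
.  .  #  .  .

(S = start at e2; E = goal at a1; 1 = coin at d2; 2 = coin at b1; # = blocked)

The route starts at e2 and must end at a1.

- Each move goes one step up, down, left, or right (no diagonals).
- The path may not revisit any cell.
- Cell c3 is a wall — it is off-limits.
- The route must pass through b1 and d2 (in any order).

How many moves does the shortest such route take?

Any route passes through b1 and d2 in some order between e2 and a1. Summing Manhattan distances along each leg and taking the cheapest ordering (e2 → d2 → b1 → a1) gives a lower bound of 1 + 3 + 1 = 5 moves.
A route of 5 moves achieves this: e2 → d2 → d1 → c1 → b1 → a1.
Since 5 matches the lower bound, it is optimal.

5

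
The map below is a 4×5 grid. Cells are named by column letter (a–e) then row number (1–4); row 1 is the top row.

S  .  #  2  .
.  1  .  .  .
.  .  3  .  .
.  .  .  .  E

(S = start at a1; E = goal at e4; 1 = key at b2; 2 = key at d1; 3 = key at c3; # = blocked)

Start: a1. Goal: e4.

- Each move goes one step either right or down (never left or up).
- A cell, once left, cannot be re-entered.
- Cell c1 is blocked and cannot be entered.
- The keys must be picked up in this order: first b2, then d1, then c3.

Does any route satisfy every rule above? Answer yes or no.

no

d1 lies above b2, so going from b2 to d1 would need an upward move — but moves only go right/down, so b2 cannot be visited before d1.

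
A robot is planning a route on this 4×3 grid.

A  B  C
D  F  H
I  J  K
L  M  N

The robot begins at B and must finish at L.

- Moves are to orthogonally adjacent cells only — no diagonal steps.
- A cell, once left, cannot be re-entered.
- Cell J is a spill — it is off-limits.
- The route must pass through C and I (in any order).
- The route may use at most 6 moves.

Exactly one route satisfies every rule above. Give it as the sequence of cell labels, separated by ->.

B -> C -> H -> F -> D -> I -> L

Any route must reach C and I and still end at L within 6 moves, so the order of the required stops is forced.
Route from B: right to C, down to H, 2× left (reaching D), 2× down (reaching L) — 6 moves in all.
Check: all required cells visited; 6 ≤ 6 moves.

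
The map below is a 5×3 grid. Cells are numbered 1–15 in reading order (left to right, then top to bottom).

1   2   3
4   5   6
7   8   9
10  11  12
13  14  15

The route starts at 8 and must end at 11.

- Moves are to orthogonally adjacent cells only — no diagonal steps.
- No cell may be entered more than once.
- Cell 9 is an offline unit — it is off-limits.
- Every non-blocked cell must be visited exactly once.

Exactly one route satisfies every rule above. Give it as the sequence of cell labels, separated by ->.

Need to visit all 14 open cells exactly once, starting at 8 and ending at 11.
Route from 8: up to 5, right to 6, up to 3, 2× left (reaching 1), 4× down (reaching 13), 2× right (reaching 15), up to 12, left to 11 — 13 moves in all.
Check: all 14 open cells covered.

8 -> 5 -> 6 -> 3 -> 2 -> 1 -> 4 -> 7 -> 10 -> 13 -> 14 -> 15 -> 12 -> 11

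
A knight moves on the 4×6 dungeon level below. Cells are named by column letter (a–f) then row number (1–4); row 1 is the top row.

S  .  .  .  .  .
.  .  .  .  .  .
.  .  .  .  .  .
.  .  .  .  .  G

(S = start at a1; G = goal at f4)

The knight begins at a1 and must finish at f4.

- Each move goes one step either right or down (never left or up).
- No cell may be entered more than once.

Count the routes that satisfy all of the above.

56

A right/down-only route from a1 to f4 makes exactly 3 down-moves and 5 right-moves in some order.
With no other constraints that would be C(8,3) = 56 routes.
That gives 56 routes.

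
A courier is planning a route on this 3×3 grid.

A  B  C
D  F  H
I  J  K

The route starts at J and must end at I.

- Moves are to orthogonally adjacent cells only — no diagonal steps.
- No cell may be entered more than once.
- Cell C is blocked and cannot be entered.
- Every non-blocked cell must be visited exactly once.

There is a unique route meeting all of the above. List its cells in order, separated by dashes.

J - K - H - F - B - A - D - I

Need to visit all 8 open cells exactly once, starting at J and ending at I.
Cell A has only two open neighbours (D and B), so the path must pass straight through it: one of those is the cell it's entered from and the other is where it exits.
Route from J: right 1 to K, up 1 to H, left 1 to F, up 1 to B, left 1 to A, down 2 to I — 7 moves in all.
Check: all 8 open cells covered.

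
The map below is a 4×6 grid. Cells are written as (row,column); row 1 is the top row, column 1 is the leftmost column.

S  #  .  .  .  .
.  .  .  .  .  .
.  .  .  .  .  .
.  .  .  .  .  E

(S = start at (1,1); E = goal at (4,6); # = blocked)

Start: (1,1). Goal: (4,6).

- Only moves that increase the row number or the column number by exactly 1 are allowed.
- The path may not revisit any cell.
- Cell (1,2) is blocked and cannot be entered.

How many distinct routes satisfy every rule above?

21

A right/down-only route from (1,1) to (4,6) makes exactly 3 down-moves and 5 right-moves in some order.
With no other constraints that would be C(8,3) = 56 routes.
Subtract routes through each blocked cell (inclusion–exclusion for overlaps): − through (1,2): 35 → 21.
That gives 21 routes.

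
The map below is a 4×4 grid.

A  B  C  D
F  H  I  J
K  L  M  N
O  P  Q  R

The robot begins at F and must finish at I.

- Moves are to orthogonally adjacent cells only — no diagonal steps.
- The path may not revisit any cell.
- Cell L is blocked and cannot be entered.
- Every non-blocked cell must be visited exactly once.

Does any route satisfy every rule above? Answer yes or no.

no

Colour the cells like a checkerboard: each orthogonal step flips colour, so a Hamiltonian route alternates colours. Here there are 8 cells of one colour and 7 of the other, with start on the same colour as the goal — the counts and endpoints can't be arranged into an alternating sequence of length 15, so no Hamiltonian route exists.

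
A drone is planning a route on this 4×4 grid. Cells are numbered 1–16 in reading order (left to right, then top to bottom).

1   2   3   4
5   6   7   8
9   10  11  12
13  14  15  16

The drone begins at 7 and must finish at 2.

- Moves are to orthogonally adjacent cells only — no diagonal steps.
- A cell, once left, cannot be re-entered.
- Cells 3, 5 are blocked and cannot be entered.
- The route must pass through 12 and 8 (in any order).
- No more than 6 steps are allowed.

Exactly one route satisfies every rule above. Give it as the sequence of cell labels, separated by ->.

Any route must reach 12 and 8 and still end at 2 within 6 moves, so the order of the required stops is forced.
Route from 7: right 1 to 8, down 1 to 12, left 2 to 10, up 2 to 2 — 6 moves in all.
Check: all required cells visited; 6 ≤ 6 moves.

7 -> 8 -> 12 -> 11 -> 10 -> 6 -> 2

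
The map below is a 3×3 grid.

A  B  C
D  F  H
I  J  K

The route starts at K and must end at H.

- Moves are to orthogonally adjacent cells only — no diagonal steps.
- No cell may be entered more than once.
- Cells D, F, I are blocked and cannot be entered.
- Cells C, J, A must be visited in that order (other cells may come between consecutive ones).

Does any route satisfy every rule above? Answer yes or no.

no

J must be visited but has only one open neighbour (K), and it is neither the start nor the goal — the route would have to enter and leave through K, re-entering it.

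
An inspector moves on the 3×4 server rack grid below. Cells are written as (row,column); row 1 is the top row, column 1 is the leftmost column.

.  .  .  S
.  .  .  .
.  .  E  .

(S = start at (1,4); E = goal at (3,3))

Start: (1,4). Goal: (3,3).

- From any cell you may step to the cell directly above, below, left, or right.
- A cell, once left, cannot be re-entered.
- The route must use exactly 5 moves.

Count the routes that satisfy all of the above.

Need simple routes of exactly 5 moves from (1,4) to (3,3) (Manhattan distance 3, so 1 moves are spent on a detour and 1 undoing it).
Enumerating: (1,4) (2,4) (2,3) (2,2) (3,2) (3,3) | (1,4) (1,3) (2,3) (2,2) (3,2) (3,3) | (1,4) (1,3) (2,3) (2,4) (3,4) (3,3) | (1,4) (1,3) (1,2) (2,2) (3,2) (3,3) | (1,4) (1,3) (1,2) (2,2) (2,3) (3,3).
That gives 5 routes.

5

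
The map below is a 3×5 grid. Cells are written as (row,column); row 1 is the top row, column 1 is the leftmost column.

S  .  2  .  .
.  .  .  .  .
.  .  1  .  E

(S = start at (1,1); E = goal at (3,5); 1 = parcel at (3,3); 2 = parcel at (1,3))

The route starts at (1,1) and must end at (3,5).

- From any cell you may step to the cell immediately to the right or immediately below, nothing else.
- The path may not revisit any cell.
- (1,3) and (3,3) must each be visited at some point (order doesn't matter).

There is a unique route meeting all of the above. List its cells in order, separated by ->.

(1,1) -> (1,2) -> (1,3) -> (2,3) -> (3,3) -> (3,4) -> (3,5)

Moves only go right or down, so the column and row indices never decrease.
Route from (1,1): 2× right (reaching (1,3)), 2× down (reaching (3,3)), 2× right (reaching (3,5)) — 6 moves in all.
Check: all required cells visited.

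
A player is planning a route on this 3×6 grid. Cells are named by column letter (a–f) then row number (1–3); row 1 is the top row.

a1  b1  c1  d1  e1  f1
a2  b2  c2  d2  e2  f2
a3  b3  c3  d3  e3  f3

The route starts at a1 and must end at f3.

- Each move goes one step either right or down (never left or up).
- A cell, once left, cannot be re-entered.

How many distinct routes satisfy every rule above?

A right/down-only route from a1 to f3 makes exactly 2 down-moves and 5 right-moves in some order.
With no other constraints that would be C(7,2) = 21 routes.
That gives 21 routes.

21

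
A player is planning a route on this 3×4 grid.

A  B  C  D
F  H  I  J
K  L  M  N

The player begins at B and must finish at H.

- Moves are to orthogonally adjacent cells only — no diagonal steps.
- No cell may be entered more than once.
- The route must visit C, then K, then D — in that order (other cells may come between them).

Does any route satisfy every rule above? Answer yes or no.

Ignoring the required order, 3 revisit-free routes from B to H pass through all of C, K, and D; the waypoint orders that occur are C → D → K (2); K → D → C (1) — never C → K → D.

no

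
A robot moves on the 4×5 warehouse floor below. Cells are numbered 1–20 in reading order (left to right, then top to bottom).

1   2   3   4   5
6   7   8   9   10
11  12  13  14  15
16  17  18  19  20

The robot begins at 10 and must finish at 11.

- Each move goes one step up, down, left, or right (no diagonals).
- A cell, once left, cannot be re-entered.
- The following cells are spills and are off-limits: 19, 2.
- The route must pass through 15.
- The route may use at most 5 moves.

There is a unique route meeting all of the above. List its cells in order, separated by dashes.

10 - 15 - 14 - 13 - 12 - 11

The budget equals the shortest possible length, so every move has to be on a shortest route through the required cells.
Route from 10: down to 15, 4× left (reaching 11) — 5 moves in all.
Check: all required cells visited; 5 ≤ 5 moves.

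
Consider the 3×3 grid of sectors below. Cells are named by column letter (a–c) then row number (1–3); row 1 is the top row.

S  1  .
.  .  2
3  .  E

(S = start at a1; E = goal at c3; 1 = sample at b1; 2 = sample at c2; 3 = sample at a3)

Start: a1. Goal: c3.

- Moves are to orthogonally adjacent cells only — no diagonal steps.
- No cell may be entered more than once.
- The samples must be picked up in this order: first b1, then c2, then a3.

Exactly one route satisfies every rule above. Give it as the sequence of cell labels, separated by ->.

a1 -> b1 -> c1 -> c2 -> b2 -> a2 -> a3 -> b3 -> c3

The waypoints must appear in the order b1, c2, a3, with no cell reused.
Route from a1: 2× right (reaching c1), down to c2, 2× left (reaching a2), down to a3, 2× right (reaching c3) — 8 moves in all.
Check: order respected (1 at step 1, 2 at step 3, 3 at step 6).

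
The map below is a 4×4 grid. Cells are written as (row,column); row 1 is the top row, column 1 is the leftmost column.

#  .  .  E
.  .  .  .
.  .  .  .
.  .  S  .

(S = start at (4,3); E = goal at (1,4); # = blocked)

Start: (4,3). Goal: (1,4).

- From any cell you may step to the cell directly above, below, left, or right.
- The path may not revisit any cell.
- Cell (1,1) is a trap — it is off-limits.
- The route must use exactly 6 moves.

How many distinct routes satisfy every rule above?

Need simple routes of exactly 6 moves from (4,3) to (1,4) (Manhattan distance 4, so 1 moves are spent on a detour and 1 undoing it).
Branch systematically from the start, pruning whenever the remaining move budget drops below the Manhattan distance to (1,4) or differs from it in parity. Grouping the completions by first move — via (3,3): 5; via (4,2): 6; via (4,4): 3 — and summing: 5 + 6 + 3 = 14.
That gives 14 routes.

14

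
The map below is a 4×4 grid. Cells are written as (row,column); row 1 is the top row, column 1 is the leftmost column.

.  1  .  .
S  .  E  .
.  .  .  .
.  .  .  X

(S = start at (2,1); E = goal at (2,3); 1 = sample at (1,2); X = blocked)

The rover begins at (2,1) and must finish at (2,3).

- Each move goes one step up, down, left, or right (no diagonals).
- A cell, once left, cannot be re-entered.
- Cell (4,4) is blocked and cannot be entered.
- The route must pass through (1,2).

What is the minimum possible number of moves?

4

Any route passes through (1,2) somewhere between (2,1) and (2,3). Summing Manhattan distances along the two legs ((2,1) → (1,2) → (2,3)) gives a lower bound of 2 + 2 = 4 moves.
A route of 4 moves achieves this: (2,1) → (1,1) → (1,2) → (2,2) → (2,3).
Since 4 matches the lower bound, it is optimal.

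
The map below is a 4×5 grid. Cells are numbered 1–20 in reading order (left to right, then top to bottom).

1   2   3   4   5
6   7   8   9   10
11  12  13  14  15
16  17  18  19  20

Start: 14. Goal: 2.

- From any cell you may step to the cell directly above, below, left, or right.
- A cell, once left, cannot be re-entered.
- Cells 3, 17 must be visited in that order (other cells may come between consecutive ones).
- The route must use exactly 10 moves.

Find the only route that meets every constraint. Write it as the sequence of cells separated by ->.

The waypoints must appear in the order 3, 17, with no cell reused.
Route from 14: up 2 to 4, left 1 to 3, down 3 to 18, left 1 to 17, up 3 to 2 — 10 moves in all.
Check: order respected (3 at step 3, 17 at step 7); 10 moves as required.

14 -> 9 -> 4 -> 3 -> 8 -> 13 -> 18 -> 17 -> 12 -> 7 -> 2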